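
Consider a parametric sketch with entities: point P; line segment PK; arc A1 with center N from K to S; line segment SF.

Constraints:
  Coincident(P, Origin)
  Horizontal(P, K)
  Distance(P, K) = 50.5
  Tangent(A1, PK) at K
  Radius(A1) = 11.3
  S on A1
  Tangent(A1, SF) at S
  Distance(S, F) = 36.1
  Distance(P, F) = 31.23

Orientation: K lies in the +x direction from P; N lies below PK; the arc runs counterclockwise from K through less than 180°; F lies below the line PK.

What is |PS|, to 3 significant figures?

43.1

Checks: |NS| = 11.30 ✓; ∠(NS, SF) = 90.00° ✓; |SF| = 36.10 ✓; |PF| = 31.23 ✓.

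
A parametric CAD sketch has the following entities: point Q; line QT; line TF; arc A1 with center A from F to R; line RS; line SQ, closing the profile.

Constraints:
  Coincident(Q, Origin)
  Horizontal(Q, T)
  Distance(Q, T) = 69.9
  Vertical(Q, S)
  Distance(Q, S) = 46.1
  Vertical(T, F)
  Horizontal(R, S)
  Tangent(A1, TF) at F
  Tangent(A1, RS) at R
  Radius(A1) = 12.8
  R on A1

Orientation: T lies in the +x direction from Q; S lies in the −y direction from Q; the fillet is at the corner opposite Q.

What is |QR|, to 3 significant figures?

73.4

The virtual corner opposite Q is at (69.9, -46.1). Tangency of A1 to TF means the radius AF is perpendicular to TF and since A1 is tangent to RS there, AR ⟂ RS, with radius 12.8, so the center A sits 12.8 in from both sides at A = (57.1, -33.3). That places the tangent points at F = (69.9, -33.3) on TF and R = (57.1, -46.1) on RS. Then |QR| = |R − Q| = 73.4.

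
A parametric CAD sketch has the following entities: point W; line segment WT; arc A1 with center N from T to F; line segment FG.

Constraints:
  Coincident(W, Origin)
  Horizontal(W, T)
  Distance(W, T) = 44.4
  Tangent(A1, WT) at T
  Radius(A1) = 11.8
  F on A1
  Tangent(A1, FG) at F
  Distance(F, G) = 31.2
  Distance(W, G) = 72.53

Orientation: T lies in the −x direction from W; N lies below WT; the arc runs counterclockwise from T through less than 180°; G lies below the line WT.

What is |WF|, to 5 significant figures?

57.118

W is at the origin; W and T share the same y with |WT| = 44.4 and T on the −x side, so T = (-44.400, 0.0000). A1 meets WT tangentially, so NT is at right angles to WT, so N = T + (0, -11.8) = (-44.400, -11.800). Since NF ⟂ FG (tangency), |NG| = √(11.8² + 31.2²) = 33.357 regardless of where F sits on A1. So G lies on both circle(W, 72.53) and circle(N, 33.357); the below-WT intersection is G = (-59.428, -41.580). F is the foot of the tangent from G: F = (-56.134, -10.554).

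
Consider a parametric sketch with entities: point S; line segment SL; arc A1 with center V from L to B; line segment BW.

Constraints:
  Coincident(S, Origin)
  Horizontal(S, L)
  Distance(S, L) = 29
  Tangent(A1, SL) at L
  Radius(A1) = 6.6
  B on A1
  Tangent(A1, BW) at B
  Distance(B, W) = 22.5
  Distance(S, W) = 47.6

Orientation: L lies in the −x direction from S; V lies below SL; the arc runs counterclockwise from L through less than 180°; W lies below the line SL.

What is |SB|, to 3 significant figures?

36.0

Checks: |VB| = 6.600 ✓; ∠(VB, BW) = 90.00° ✓; |BW| = 22.50 ✓; |SW| = 47.60 ✓.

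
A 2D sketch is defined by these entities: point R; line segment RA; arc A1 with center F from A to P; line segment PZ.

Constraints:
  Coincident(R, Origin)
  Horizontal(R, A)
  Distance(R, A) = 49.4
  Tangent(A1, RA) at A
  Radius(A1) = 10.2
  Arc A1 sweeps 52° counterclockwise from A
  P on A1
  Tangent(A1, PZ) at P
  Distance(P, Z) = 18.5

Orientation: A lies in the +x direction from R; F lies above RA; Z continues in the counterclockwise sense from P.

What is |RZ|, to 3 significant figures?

71.3

R is at the origin; R and A share the same y with |RA| = 49.4 and A on the +x side, so A = (49.4, 0.00). A1 meets RA tangentially, so FA is at right angles to RA, so F = A + (0, 10.2) = (49.4, 10.2). On A1, A sits at bearing -90° from F; a 52° counterclockwise sweep puts P at bearing -38°, so P = F + 10.2·(cos -38°, sin -38°) = (57.4, 3.92). Since A1 is tangent to PZ there, FP ⟂ PZ, so PZ runs along (−sin -38°, cos -38°); with |PZ| = 18.5, Z = (68.8, 18.5). Then |RZ| = |Z − R| = 71.3.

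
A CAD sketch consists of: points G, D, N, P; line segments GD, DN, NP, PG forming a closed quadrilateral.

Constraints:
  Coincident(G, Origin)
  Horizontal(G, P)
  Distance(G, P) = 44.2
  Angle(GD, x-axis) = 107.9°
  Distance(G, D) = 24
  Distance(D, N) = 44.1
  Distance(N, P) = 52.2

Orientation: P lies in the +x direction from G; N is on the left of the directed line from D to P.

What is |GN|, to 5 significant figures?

56.765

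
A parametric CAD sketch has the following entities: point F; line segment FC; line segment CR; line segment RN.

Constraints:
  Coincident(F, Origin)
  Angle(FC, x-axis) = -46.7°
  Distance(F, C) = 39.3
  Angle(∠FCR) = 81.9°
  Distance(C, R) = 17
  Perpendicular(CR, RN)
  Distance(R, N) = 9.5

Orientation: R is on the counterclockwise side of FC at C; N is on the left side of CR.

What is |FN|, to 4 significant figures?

31.56

F is at the origin; FC runs at -46.7° with length 39.3, so C = 39.3·(cos -46.7°, sin -46.7°) = (26.95, -28.60). ∠FCR = 81.9°, so CR runs at -46.7° + (180° − 81.9°) = 51.40° from the x-axis; with |CR| = 17.0, R = C + 17.0·(cos 51.40°, sin 51.40°) = (37.56, -15.32). CR ⟂ RN; with |RN| = 9.5 on the left of CR, N = R + 9.5·(-0.7815, 0.6239) = (30.13, -9.389). Then |FN| = |N − F| = 31.56.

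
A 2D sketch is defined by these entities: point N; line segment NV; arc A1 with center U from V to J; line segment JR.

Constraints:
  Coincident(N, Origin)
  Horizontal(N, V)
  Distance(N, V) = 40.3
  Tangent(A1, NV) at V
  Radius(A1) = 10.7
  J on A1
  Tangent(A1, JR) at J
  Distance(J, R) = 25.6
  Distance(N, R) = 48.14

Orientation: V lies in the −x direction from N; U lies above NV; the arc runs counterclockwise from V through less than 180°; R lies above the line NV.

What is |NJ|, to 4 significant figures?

31.69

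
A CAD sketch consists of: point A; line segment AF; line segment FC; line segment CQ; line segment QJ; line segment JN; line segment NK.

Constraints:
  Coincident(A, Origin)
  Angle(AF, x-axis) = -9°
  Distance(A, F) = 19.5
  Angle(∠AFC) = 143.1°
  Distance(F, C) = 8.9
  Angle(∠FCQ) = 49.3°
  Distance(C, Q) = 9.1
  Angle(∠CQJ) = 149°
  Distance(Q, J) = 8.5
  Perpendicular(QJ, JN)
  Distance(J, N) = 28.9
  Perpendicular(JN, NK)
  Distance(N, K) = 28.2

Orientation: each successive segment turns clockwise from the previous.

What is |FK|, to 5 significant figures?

29.544

A is at the origin; AF runs at -9.0° with length 19.5, so F = (19.260, -3.0505). ∠AFC = 143.1° gives FC at -45.900° from the x-axis; with |FC| = 8.9, C = (25.454, -9.4418). ∠FCQ = 49.3° gives CQ at -176.60° from the x-axis; with |CQ| = 9.1, Q = (16.370, -9.9815). ∠CQJ = 149.0° gives QJ at 152.40° from the x-axis; with |QJ| = 8.5, J = (8.8368, -6.0435). QJ is perpendicular to JN, so JN runs at 62.400°; with |JN| = 28.9, N = (22.226, 19.568). The perpendicularity gives NK at right angles to JN, so NK runs at -27.600°; with |NK| = 28.2, K = (47.217, 6.5029). Then |FK| = |K − F| = 29.544.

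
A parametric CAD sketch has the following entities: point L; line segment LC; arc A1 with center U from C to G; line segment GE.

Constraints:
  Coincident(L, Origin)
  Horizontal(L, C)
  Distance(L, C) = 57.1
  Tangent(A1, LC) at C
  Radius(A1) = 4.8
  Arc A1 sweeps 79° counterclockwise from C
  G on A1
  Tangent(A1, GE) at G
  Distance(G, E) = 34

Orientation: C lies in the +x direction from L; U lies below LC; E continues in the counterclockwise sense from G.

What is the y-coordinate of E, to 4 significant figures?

-37.26

L is at the origin; L and C share the same y with |LC| = 57.1 and C on the +x side, so C = (57.10, 0.000). Since A1 is tangent to LC there, UC ⟂ LC, so U = C + (0, -4.8) = (57.10, -4.800). On A1, C sits at bearing 90° from U; a 79° counterclockwise sweep puts G at bearing 169°, so G = U + 4.8·(cos 169°, sin 169°) = (52.39, -3.884). A1 meets GE tangentially, so UG is at right angles to GE, so GE runs along (−sin 169°, cos 169°); with |GE| = 34.0, E = (45.90, -37.26). So E.y = -37.26.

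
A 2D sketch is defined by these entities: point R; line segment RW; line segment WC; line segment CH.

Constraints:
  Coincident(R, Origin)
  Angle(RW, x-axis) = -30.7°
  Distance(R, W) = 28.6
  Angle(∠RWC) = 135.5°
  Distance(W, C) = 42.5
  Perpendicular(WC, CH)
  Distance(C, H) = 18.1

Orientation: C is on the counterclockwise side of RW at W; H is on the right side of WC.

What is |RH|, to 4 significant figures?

73.56

R is at the origin; RW runs at -30.7° with length 28.6, so W = 28.6·(cos -30.7°, sin -30.7°) = (24.59, -14.60). ∠RWC = 135.5°, so WC runs at -30.7° + (180° − 135.5°) = 13.80° from the x-axis; with |WC| = 42.5, C = W + 42.5·(cos 13.80°, sin 13.80°) = (65.86, -4.464). WC ⟂ CH; with |CH| = 18.1 on the right of WC, H = C + 18.1·(0.2385, -0.9711) = (70.18, -22.04). Then |RH| = |H − R| = 73.56.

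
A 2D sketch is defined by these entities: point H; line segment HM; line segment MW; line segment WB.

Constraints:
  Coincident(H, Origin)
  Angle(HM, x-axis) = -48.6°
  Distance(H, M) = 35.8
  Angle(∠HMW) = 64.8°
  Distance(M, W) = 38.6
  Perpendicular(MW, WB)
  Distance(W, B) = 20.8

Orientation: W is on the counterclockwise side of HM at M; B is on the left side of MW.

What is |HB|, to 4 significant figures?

26.08

∠HMW = 64.8°, so MW runs at -48.6° + (180° − 64.8°) = 66.60° from the x-axis; with |MW| = 38.6, W = M + 38.6·(cos 66.60°, sin 66.60°) = (39.00, 8.571). MW ⟂ WB; with |WB| = 20.8 on the left of MW, B = W + 20.8·(-0.9178, 0.3971) = (19.92, 16.83). Then |HB| = |B − H| = 26.08.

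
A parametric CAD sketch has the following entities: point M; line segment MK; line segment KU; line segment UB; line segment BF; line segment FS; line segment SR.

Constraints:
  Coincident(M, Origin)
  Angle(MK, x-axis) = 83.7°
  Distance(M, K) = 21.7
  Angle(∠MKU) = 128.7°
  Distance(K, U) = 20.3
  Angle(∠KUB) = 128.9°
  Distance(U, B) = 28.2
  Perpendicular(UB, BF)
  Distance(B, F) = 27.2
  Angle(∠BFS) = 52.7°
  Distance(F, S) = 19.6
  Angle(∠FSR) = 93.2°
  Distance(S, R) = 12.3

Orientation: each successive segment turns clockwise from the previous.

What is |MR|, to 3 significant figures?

42.1

M is at the origin; MK runs at 83.7° with length 21.7, so K = (2.38, 21.6). ∠MKU = 128.7° gives KU at 32.4° from the x-axis; with |KU| = 20.3, U = (19.5, 32.4). ∠KUB = 128.9° gives UB at -18.7° from the x-axis; with |UB| = 28.2, B = (46.2, 23.4). UB ⟂ BF, so BF runs at -109°; with |BF| = 27.2, F = (37.5, -2.36). ∠BFS = 52.7° gives FS at 124° from the x-axis; with |FS| = 19.6, S = (26.6, 13.9). ∠FSR = 93.2° gives SR at 37.2° from the x-axis; with |SR| = 12.3, R = (36.3, 21.3). Then |MR| = |R − M| = 42.1.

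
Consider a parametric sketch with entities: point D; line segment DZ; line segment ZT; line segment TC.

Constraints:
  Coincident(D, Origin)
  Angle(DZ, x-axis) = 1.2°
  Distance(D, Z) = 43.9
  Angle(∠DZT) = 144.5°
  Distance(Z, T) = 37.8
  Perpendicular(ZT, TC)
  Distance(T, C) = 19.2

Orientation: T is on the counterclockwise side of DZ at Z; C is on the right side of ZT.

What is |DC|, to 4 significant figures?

86.06

D is at the origin; DZ runs at 1.2° with length 43.9, so Z = 43.9·(cos 1.2°, sin 1.2°) = (43.89, 0.9194). ∠DZT = 144.5°, so ZT runs at 1.2° + (180° − 144.5°) = 36.70° from the x-axis; with |ZT| = 37.8, T = Z + 37.8·(cos 36.70°, sin 36.70°) = (74.20, 23.51). ZT ⟂ TC; with |TC| = 19.2 on the right of ZT, C = T + 19.2·(0.5976, -0.8018) = (85.67, 8.116). Then |DC| = |C − D| = 86.06.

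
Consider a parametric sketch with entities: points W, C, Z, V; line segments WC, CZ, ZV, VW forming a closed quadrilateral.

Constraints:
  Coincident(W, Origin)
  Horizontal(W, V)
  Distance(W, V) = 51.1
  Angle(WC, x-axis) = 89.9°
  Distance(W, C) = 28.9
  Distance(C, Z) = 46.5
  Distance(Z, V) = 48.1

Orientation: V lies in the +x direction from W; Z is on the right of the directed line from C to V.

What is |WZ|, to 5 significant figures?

18.271

W is at the origin; WV is horizontal with |WV| = 51.1 and V in +x, so V = (51.1, 0). WC runs at 89.9° with |WC| = 28.9, so C = (0.050440, 28.900). Z is determined by |CZ| = 46.5 and |ZV| = 48.1 together: it lies at the intersection of circle(C, 46.5) and circle(V, 48.1). With |CV| = 58.662, the foot of the radical line on CV is 28.041 from C and the perpendicular offset is √(46.5² − 28.041²) = 37.094. Taking the right-of-CV solution: Z = (6.1783, -17.195).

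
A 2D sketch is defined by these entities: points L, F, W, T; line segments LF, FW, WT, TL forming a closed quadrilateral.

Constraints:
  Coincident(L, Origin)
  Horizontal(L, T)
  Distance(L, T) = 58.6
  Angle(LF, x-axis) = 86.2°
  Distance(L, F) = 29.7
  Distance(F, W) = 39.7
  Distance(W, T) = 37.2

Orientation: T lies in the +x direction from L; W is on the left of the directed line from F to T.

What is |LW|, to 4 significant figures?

53.07

Checks: |FW| = 39.70 ✓; |WT| = 37.20 ✓.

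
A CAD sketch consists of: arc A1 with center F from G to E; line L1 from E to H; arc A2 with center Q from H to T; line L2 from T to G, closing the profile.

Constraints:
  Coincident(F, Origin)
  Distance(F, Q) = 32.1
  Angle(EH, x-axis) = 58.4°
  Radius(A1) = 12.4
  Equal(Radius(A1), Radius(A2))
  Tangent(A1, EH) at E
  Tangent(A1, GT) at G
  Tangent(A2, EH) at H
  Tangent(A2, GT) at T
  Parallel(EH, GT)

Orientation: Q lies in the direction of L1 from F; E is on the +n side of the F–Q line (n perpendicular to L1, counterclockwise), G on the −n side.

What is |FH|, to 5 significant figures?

34.412

Tangency of A1 to both parallel lines with radius 12.4 puts E and G at F ± 12.4·n: E = (-10.561, 6.4974), G = (10.561, -6.4974). Equal radii place H and T the same way about Q: H = Q + 12.4·n = (6.2585, 33.838), T = Q − 12.4·n = (27.381, 20.843). Then |FH| = |H − F| = 34.412.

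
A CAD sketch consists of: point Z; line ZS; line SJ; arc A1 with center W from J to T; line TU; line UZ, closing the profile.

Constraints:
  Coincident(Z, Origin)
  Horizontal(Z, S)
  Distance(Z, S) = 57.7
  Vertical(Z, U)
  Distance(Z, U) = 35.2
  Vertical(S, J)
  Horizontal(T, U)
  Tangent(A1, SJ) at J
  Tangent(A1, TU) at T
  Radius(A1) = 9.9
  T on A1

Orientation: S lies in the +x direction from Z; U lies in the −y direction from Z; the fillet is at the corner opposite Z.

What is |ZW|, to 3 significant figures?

54.1

Z is at the origin; ZS is horizontal with |ZS| = 57.7 and S on the +x side, so S = (57.7, 0.00). ZU is vertical with |ZU| = 35.2 and U on the −y side, so U = (0.00, -35.2). The virtual corner opposite Z is at (57.7, -35.2). The tangent condition forces WJ to be normal to SJ and since A1 is tangent to TU there, WT ⟂ TU, with radius 9.9, so the center W sits 9.9 in from both sides at W = (47.8, -25.3). Then |ZW| = |W − Z| = 54.1.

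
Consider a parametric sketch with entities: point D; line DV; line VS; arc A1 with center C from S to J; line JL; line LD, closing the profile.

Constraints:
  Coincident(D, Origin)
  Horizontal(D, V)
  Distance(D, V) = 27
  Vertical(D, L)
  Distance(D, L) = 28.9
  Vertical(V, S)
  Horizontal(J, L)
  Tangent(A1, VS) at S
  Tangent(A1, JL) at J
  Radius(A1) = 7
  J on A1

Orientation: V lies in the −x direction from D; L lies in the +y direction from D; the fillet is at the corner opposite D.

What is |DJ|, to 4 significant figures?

35.15

D is at the origin; DV is horizontal with |DV| = 27.0 and V on the −x side, so V = (-27.00, 0.000). D and L share the same x with |DL| = 28.9 and L on the +y side, so L = (0.000, 28.90). The virtual corner opposite D is at (-27.00, 28.90). Tangency of A1 to VS means the radius CS is perpendicular to VS and tangency of A1 to JL means the radius CJ is perpendicular to JL, with radius 7.0, so the center C sits 7.0 in from both sides at C = (-20.00, 21.90). That places the tangent points at S = (-27.00, 21.90) on VS and J = (-20.00, 28.90) on JL. Then |DJ| = |J − D| = 35.15.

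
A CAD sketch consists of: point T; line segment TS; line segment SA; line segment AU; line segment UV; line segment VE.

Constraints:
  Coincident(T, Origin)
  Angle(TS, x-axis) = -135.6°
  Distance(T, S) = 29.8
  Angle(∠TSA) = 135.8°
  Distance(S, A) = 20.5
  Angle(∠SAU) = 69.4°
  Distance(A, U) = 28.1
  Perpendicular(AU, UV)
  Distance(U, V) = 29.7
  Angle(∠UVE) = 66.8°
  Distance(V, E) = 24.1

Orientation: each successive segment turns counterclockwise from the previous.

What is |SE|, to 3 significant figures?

1.62

T is at the origin; TS runs at -135.6° with length 29.8, so S = (-21.3, -20.8). ∠TSA = 135.8° gives SA at -91.4° from the x-axis; with |SA| = 20.5, A = (-21.8, -41.3). ∠SAU = 69.4° gives AU at 19.2° from the x-axis; with |AU| = 28.1, U = (4.74, -32.1). The perpendicularity gives UV at right angles to AU, so UV runs at 109°; with |UV| = 29.7, V = (-5.02, -4.05). ∠UVE = 66.8° gives VE at -138° from the x-axis; with |VE| = 24.1, E = (-22.8, -20.3). Then |SE| = |E − S| = 1.62.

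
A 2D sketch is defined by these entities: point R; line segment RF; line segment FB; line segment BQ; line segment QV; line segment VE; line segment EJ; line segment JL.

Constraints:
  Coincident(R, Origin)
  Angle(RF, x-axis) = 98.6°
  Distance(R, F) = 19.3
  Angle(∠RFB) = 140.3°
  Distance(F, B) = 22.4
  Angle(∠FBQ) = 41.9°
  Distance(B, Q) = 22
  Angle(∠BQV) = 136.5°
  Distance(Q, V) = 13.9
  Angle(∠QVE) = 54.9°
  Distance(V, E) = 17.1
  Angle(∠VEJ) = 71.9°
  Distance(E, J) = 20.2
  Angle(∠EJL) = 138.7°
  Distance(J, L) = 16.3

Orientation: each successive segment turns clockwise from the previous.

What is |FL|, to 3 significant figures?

35.5

R is at the origin; RF runs at 98.6° with length 19.3, so F = (-2.89, 19.1). ∠RFB = 140.3° gives FB at 58.9° from the x-axis; with |FB| = 22.4, B = (8.68, 38.3). ∠FBQ = 41.9° gives BQ at -79.2° from the x-axis; with |BQ| = 22.0, Q = (12.8, 16.7). ∠BQV = 136.5° gives QV at -123° from the x-axis; with |QV| = 13.9, V = (5.30, 4.96). ∠QVE = 54.9° gives VE at 112° from the x-axis; with |VE| = 17.1, E = (-1.16, 20.8). ∠VEJ = 71.9° gives EJ at 4.10° from the x-axis; with |EJ| = 20.2, J = (19.0, 22.2). ∠EJL = 138.7° gives JL at -37.2° from the x-axis; with |JL| = 16.3, L = (32.0, 12.4). Then |FL| = |L − F| = 35.5.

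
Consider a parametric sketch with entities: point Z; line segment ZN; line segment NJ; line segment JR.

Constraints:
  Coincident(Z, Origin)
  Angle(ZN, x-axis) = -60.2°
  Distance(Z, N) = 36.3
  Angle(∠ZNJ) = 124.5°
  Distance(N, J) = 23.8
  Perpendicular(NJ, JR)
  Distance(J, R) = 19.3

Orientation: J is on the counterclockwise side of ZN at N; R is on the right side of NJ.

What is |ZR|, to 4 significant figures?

66.26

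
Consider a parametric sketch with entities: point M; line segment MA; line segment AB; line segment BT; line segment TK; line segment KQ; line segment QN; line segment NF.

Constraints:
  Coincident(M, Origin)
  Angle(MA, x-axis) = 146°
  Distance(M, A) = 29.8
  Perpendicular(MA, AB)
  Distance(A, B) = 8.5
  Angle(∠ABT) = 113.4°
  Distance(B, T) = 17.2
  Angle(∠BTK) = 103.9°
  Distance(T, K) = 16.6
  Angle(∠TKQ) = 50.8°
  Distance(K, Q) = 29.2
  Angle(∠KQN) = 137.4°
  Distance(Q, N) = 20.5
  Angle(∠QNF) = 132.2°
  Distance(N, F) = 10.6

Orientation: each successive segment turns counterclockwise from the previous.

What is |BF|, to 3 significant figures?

26.3

M is at the origin; MA runs at 146.0° with length 29.8, so A = (-24.7, 16.7). MA ⟂ AB, so AB runs at -124°; with |AB| = 8.5, B = (-29.5, 9.62). ∠ABT = 113.4° gives BT at -57.4° from the x-axis; with |BT| = 17.2, T = (-20.2, -4.87). ∠BTK = 103.9° gives TK at 18.7° from the x-axis; with |TK| = 16.6, K = (-4.47, 0.449). ∠TKQ = 50.8° gives KQ at 148° from the x-axis; with |KQ| = 29.2, Q = (-29.2, 16.0). ∠KQN = 137.4° gives QN at -170° from the x-axis; with |QN| = 20.5, N = (-49.4, 12.2). ∠QNF = 132.2° gives NF at -122° from the x-axis; with |NF| = 10.6, F = (-54.9, 3.21). Then |BF| = |F − B| = 26.3.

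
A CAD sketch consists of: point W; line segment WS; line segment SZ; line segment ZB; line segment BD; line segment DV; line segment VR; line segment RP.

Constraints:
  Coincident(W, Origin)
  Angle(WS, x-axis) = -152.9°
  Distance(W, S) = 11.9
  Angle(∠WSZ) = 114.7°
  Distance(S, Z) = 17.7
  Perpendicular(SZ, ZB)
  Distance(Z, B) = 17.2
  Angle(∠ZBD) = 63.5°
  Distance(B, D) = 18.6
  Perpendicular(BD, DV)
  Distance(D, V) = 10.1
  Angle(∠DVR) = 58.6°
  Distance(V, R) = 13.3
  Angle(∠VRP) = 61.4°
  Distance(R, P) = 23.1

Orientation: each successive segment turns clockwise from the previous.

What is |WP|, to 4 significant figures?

5.723

W is at the origin; WS runs at -152.9° with length 11.9, so S = (-10.59, -5.421). ∠WSZ = 114.7° gives SZ at 141.8° from the x-axis; with |SZ| = 17.7, Z = (-24.50, 5.525). The perpendicularity gives ZB at right angles to SZ, so ZB runs at 51.80°; with |ZB| = 17.2, B = (-13.87, 19.04). ∠ZBD = 63.5° gives BD at -64.70° from the x-axis; with |BD| = 18.6, D = (-5.918, 2.226). The perpendicularity gives DV at right angles to BD, so DV runs at -154.7°; with |DV| = 10.1, V = (-15.05, -2.091). ∠DVR = 58.6° gives VR at 83.90° from the x-axis; with |VR| = 13.3, R = (-13.64, 11.13). ∠VRP = 61.4° gives RP at -34.70° from the x-axis; with |RP| = 23.1, P = (5.356, -2.016). Then |WP| = |P − W| = 5.723.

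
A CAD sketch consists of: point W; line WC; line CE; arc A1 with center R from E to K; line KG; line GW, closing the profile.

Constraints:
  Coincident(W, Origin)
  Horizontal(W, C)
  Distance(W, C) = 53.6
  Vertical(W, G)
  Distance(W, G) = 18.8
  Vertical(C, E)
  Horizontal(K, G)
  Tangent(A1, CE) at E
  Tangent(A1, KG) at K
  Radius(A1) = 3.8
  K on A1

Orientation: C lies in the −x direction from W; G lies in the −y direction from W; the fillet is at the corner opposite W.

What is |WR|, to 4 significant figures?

52.01

W and G share the same x with |WG| = 18.8 and G on the −y side, so G = (0.000, -18.80). The virtual corner opposite W is at (-53.60, -18.80). Since A1 is tangent to CE there, RE ⟂ CE and since A1 is tangent to KG there, RK ⟂ KG, with radius 3.8, so the center R sits 3.8 in from both sides at R = (-49.80, -15.00). Then |WR| = |R − W| = 52.01.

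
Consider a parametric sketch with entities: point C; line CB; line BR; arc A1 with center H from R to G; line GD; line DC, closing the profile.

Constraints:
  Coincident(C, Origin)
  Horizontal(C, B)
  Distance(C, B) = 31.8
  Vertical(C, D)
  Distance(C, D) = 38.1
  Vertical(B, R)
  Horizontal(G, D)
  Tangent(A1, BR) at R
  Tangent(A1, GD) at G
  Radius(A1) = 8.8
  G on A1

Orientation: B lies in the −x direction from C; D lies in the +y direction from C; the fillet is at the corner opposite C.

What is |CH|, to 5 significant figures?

37.249

C is at the origin; CB is horizontal with |CB| = 31.8 and B on the −x side, so B = (-31.800, 0.0000). CD is vertical with |CD| = 38.1 and D on the +y side, so D = (0.0000, 38.100). The virtual corner opposite C is at (-31.800, 38.100). The tangent condition forces HR to be normal to BR and the tangent condition forces HG to be normal to GD, with radius 8.8, so the center H sits 8.8 in from both sides at H = (-23.000, 29.300). Then |CH| = |H − C| = 37.249.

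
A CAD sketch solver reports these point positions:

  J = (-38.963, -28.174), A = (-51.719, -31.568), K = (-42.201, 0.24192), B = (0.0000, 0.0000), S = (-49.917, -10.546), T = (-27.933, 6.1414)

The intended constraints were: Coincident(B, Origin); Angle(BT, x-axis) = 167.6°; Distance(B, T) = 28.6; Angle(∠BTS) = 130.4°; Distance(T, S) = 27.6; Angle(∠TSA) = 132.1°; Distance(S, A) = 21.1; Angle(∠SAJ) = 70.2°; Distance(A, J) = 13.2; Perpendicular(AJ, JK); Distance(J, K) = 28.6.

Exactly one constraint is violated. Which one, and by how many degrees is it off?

Perpendicular(AJ, JK) — off by 8.40°.

B = (0.00, 0.00) ✓; BT at 167.6° ✓; |BT| = 28.60 ✓; ∠BTS = 130.4° ✓; |TS| = 27.60 ✓; ∠TSA = 132.1° ✓; |SA| = 21.10 ✓; ∠SAJ = 70.20° ✓; |AJ| = 13.20 ✓; ∠(AJ, JK) = 81.60° ✗; |JK| = 28.60 ✓.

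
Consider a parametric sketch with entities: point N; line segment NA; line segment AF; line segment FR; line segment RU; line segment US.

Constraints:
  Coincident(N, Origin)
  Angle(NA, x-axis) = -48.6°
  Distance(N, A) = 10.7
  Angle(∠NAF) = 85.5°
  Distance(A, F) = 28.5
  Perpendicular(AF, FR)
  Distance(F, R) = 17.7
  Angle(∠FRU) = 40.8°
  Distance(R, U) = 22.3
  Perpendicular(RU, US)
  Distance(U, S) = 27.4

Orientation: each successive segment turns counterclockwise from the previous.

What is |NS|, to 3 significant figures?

43.8

N is at the origin; NA runs at -48.6° with length 10.7, so A = (7.08, -8.03). ∠NAF = 85.5° gives AF at 45.9° from the x-axis; with |AF| = 28.5, F = (26.9, 12.4). The perpendicularity gives FR at right angles to AF, so FR runs at 136°; with |FR| = 17.7, R = (14.2, 24.8). ∠FRU = 40.8° gives RU at -84.9° from the x-axis; with |RU| = 22.3, U = (16.2, 2.55). RU ⟂ US, so US runs at 5.10°; with |US| = 27.4, S = (43.5, 4.98). Then |NS| = |S − N| = 43.8.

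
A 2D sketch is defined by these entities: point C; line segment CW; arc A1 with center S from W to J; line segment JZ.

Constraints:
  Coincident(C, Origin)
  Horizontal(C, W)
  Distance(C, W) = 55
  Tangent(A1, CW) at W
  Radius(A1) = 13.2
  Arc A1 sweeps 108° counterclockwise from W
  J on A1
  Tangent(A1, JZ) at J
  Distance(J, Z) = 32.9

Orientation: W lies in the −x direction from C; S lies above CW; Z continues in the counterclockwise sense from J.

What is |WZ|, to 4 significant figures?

48.63

On A1, W sits at bearing -90° from S; a 108° counterclockwise sweep puts J at bearing 18°, so J = S + 13.2·(cos 18°, sin 18°) = (-42.45, 17.28). The tangent condition forces SJ to be normal to JZ, so JZ runs along (−sin 18°, cos 18°); with |JZ| = 32.9, Z = (-52.61, 48.57). Then |WZ| = |Z − W| = 48.63.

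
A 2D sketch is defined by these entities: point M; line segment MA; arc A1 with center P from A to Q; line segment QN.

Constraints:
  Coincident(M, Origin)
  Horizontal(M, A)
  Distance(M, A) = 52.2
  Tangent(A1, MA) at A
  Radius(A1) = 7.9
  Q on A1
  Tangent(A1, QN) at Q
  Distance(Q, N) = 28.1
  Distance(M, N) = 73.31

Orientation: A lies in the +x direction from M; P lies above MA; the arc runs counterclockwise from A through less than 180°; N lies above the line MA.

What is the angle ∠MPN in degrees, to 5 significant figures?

124.26°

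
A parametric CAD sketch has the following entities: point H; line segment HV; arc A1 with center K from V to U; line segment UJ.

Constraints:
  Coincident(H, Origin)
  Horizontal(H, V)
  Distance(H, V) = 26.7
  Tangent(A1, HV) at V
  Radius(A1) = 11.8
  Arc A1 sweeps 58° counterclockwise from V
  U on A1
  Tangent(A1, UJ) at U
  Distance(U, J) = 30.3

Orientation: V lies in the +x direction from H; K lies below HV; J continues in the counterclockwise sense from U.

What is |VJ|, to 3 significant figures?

40.7

H is at the origin; H and V share the same y with |HV| = 26.7 and V on the +x side, so V = (26.7, 0.00). A1 meets HV tangentially, so KV is at right angles to HV, so K = V + (0, -11.8) = (26.7, -11.8). On A1, V sits at bearing 90° from K; a 58° counterclockwise sweep puts U at bearing 148°, so U = K + 11.8·(cos 148°, sin 148°) = (16.7, -5.55). Since A1 is tangent to UJ there, KU ⟂ UJ, so UJ runs along (−sin 148°, cos 148°); with |UJ| = 30.3, J = (0.636, -31.2). Then |VJ| = |J − V| = 40.7.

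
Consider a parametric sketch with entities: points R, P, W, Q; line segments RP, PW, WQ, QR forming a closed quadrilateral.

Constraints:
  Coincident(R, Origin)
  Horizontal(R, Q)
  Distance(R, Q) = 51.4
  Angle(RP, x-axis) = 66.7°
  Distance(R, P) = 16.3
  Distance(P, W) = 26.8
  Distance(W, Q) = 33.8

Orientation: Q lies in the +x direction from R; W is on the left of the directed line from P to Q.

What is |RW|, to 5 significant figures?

40.548

R is at the origin; R and Q share the same y with |RQ| = 51.4 and Q in +x, so Q = (51.4, 0). RP runs at 66.7° with |RP| = 16.3, so P = (6.4474, 14.971). W is determined by |PW| = 26.8 and |WQ| = 33.8 together: it lies at the intersection of circle(P, 26.8) and circle(Q, 33.8). With |PQ| = 47.380, the foot of the radical line on PQ is 19.213 from P and the perpendicular offset is √(26.8² − 19.213²) = 18.684. Taking the left-of-PQ solution: W = (30.580, 26.626).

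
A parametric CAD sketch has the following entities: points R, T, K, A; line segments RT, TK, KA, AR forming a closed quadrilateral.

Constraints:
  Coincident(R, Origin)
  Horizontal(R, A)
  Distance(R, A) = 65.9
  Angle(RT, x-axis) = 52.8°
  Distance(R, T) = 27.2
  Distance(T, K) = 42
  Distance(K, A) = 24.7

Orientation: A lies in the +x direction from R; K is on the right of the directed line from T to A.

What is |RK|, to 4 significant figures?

44.75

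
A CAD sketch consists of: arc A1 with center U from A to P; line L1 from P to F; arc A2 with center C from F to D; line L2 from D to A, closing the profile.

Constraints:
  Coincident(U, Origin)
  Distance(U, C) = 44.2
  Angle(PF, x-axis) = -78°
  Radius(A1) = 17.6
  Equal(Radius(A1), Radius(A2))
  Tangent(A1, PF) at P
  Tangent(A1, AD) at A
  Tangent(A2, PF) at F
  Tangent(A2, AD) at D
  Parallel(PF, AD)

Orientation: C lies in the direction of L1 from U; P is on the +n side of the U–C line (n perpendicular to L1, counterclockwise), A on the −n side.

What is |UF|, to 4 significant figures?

47.58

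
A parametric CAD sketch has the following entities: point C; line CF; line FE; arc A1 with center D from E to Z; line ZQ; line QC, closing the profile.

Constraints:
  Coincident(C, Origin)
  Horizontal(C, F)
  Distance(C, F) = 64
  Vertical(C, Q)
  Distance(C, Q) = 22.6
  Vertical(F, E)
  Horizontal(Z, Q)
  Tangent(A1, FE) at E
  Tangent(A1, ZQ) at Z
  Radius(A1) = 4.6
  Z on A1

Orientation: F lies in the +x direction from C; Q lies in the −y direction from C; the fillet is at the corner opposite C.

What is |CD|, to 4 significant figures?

62.07

C is at the origin; C and F share the same y with |CF| = 64.0 and F on the +x side, so F = (64.00, 0.000). CQ is vertical with |CQ| = 22.6 and Q on the −y side, so Q = (0.000, -22.60). The virtual corner opposite C is at (64.00, -22.60). Tangency of A1 to FE means the radius DE is perpendicular to FE and since A1 is tangent to ZQ there, DZ ⟂ ZQ, with radius 4.6, so the center D sits 4.6 in from both sides at D = (59.40, -18.00). Then |CD| = |D − C| = 62.07.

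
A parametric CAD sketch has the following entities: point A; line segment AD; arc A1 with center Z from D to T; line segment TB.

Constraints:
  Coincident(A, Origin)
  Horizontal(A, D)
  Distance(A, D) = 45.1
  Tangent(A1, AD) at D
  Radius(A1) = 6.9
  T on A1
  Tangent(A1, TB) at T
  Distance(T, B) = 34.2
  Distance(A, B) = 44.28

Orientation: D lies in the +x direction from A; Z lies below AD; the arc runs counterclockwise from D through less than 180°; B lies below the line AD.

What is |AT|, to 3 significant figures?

38.9

Checks: ∠(ZD, DA) = 90.00° ✓; |ZT| = 6.900 ✓; ∠(ZT, TB) = 90.00° ✓; |TB| = 34.20 ✓; |AB| = 44.28 ✓.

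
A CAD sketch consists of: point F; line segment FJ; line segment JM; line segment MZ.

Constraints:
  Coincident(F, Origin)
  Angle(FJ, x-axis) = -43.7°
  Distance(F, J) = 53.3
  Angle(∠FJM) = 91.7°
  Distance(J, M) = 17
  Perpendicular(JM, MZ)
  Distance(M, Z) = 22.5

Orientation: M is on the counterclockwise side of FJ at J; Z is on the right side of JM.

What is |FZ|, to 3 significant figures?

78.0

F is at the origin; FJ runs at -43.7° with length 53.3, so J = 53.3·(cos -43.7°, sin -43.7°) = (38.5, -36.8). ∠FJM = 91.7°, so JM runs at -43.7° + (180° − 91.7°) = 44.6° from the x-axis; with |JM| = 17.0, M = J + 17.0·(cos 44.6°, sin 44.6°) = (50.6, -24.9). The perpendicularity gives MZ at right angles to JM; with |MZ| = 22.5 on the right of JM, Z = M + 22.5·(0.702, -0.712) = (66.4, -40.9). Then |FZ| = |Z − F| = 78.0.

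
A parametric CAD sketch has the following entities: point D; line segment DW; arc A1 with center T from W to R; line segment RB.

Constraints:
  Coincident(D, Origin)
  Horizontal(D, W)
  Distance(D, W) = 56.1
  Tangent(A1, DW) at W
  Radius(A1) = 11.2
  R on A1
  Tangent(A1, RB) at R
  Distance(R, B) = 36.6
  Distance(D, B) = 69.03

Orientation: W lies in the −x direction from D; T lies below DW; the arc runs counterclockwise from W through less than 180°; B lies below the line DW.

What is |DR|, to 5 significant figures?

68.013

D is at the origin; D and W share the same y with |DW| = 56.1 and W on the −x side, so W = (-56.100, 0.0000). The tangent condition forces TW to be normal to DW, so T = W + (0, -11.2) = (-56.100, -11.200). Since TR ⟂ RB (tangency), |TB| = √(11.2² + 36.6²) = 38.275 regardless of where R sits on A1. So B lies on both circle(D, 69.03) and circle(T, 38.275); the below-DW intersection is B = (-48.842, -48.781). R is the foot of the tangent from B: R = (-65.994, -16.449).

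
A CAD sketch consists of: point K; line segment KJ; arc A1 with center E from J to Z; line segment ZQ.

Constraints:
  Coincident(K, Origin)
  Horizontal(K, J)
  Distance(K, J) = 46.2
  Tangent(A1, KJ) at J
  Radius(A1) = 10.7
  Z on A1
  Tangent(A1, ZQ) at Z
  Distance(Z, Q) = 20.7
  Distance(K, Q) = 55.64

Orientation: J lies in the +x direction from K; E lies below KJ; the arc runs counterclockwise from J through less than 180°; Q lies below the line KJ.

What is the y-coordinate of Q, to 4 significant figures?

-33.91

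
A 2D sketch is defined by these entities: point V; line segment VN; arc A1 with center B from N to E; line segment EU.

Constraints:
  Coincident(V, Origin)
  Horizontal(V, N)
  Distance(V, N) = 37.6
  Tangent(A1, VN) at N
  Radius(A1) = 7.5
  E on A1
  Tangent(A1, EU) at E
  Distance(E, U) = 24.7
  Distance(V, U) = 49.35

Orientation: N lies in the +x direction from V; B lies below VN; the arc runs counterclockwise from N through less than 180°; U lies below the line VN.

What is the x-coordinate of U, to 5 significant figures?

36.433

V is at the origin; V and N share the same y with |VN| = 37.6 and N on the +x side, so N = (37.600, 0.0000). A1 meets VN tangentially, so BN is at right angles to VN, so B = N + (0, -7.5) = (37.600, -7.5000). Since BE ⟂ EU (tangency), |BU| = √(7.5² + 24.7²) = 25.814 regardless of where E sits on A1. So U lies on both circle(V, 49.35) and circle(B, 25.814); the below-VN intersection is U = (36.433, -33.287). E is the foot of the tangent from U: E = (30.332, -9.3525).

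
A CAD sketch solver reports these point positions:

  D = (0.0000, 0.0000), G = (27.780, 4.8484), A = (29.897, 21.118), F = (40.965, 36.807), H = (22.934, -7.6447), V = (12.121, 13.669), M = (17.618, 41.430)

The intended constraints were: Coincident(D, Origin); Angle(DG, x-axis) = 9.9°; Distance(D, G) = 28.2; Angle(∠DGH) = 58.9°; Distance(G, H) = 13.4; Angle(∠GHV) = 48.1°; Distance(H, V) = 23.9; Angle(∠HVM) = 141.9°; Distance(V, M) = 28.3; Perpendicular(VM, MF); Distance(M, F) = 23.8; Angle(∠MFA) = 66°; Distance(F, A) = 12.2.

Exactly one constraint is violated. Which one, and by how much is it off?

Distance(F, A) = 12.2 — off by 7.00.

D = (0.00, 0.00) ✓; DG at 9.900° ✓; |DG| = 28.20 ✓; ∠DGH = 58.90° ✓; |GH| = 13.40 ✓; ∠GHV = 48.10° ✓; |HV| = 23.90 ✓; ∠HVM = 141.9° ✓; |VM| = 28.30 ✓; ∠(VM, MF) = 90.00° ✓; |MF| = 23.80 ✓; ∠MFA = 66.00° ✓; |FA| = 19.20 ✗.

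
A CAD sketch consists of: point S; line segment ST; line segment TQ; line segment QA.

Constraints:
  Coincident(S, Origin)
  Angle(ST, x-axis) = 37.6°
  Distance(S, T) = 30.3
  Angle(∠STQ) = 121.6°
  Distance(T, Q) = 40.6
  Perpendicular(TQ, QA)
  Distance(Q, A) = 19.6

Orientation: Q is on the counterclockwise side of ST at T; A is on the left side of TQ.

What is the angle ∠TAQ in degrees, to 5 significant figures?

64.231°

S is at the origin; ST runs at 37.6° with length 30.3, so T = 30.3·(cos 37.6°, sin 37.6°) = (24.006, 18.487). ∠STQ = 121.6°, so TQ runs at 37.6° + (180° − 121.6°) = 96.000° from the x-axis; with |TQ| = 40.6, Q = T + 40.6·(cos 96.000°, sin 96.000°) = (19.763, 58.865). The perpendicularity gives QA at right angles to TQ; with |QA| = 19.6 on the left of TQ, A = Q + 19.6·(-0.99452, -0.10453) = (0.26989, 56.816). Then cos ∠TAQ = AT·AQ / (|AT||AQ|), giving 64.231°.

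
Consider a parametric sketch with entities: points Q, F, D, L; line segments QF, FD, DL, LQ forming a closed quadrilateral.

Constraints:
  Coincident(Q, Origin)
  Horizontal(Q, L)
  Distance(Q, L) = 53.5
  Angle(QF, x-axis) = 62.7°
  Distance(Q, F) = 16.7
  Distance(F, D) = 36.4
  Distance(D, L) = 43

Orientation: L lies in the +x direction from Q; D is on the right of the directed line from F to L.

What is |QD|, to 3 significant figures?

26.0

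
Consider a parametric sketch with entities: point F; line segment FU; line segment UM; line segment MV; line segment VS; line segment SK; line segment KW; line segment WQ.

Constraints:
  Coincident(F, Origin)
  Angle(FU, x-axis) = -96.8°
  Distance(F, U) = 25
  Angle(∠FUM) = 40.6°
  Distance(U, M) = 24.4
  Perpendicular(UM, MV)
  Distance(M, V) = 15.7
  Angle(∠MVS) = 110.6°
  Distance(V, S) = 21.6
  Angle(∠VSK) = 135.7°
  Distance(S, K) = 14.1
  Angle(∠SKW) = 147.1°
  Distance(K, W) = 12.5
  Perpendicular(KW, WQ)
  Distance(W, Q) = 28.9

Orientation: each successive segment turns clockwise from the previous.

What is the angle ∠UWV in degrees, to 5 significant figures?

36.748°

F is at the origin; FU runs at -96.8° with length 25.0, so U = (-2.9601, -24.824). ∠FUM = 40.6° gives UM at 123.80° from the x-axis; with |UM| = 24.4, M = (-16.534, -4.5481). UM is perpendicular to MV, so MV runs at 33.800°; with |MV| = 15.7, V = (-3.4873, 4.1857). ∠MVS = 110.6° gives VS at -35.600° from the x-axis; with |VS| = 21.6, S = (14.076, -8.3881). ∠VSK = 135.7° gives SK at -79.900° from the x-axis; with |SK| = 14.1, K = (16.548, -22.270). ∠SKW = 147.1° gives KW at -112.80° from the x-axis; with |KW| = 12.5, W = (11.704, -33.793). Then cos ∠UWV = WU·WV / (|WU||WV|), giving 36.748°.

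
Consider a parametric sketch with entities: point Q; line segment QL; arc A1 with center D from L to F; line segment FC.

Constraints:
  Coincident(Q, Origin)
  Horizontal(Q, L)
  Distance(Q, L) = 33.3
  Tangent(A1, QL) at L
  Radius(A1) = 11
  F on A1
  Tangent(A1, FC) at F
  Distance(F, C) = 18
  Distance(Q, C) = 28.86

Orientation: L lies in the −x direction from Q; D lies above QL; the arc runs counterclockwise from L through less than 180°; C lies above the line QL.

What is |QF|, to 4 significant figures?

24.10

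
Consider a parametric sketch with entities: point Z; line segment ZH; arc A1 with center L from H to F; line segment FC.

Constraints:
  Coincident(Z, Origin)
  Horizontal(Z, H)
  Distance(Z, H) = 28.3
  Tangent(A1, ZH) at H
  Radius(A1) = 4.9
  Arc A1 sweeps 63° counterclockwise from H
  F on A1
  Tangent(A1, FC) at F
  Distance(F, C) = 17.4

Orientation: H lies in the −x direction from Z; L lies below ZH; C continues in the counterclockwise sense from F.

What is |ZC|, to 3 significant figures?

44.5

Z is at the origin; ZH is horizontal with |ZH| = 28.3 and H on the −x side, so H = (-28.3, 0.00). A1 meets ZH tangentially, so LH is at right angles to ZH, so L = H + (0, -4.9) = (-28.3, -4.90). On A1, H sits at bearing 90° from L; a 63° counterclockwise sweep puts F at bearing 153°, so F = L + 4.9·(cos 153°, sin 153°) = (-32.7, -2.68). The tangent condition forces LF to be normal to FC, so FC runs along (−sin 153°, cos 153°); with |FC| = 17.4, C = (-40.6, -18.2). Then |ZC| = |C − Z| = 44.5.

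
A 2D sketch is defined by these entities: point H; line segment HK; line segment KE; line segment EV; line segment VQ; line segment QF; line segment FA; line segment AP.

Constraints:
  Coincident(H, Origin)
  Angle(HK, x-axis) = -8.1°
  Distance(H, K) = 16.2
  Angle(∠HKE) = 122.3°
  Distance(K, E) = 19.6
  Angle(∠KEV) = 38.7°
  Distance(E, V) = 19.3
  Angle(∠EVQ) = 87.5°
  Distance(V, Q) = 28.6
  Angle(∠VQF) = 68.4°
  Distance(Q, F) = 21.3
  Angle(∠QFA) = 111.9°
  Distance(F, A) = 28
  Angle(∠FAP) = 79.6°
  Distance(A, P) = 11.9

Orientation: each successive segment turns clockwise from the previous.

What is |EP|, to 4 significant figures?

12.57

H is at the origin; HK runs at -8.1° with length 16.2, so K = (16.04, -2.283). ∠HKE = 122.3° gives KE at -65.80° from the x-axis; with |KE| = 19.6, E = (24.07, -20.16). ∠KEV = 38.7° gives EV at 152.9° from the x-axis; with |EV| = 19.3, V = (6.892, -11.37). ∠EVQ = 87.5° gives VQ at 60.40° from the x-axis; with |VQ| = 28.6, Q = (21.02, 13.50). ∠VQF = 68.4° gives QF at -51.20° from the x-axis; with |QF| = 21.3, F = (34.37, -3.100). ∠QFA = 111.9° gives FA at -119.3° from the x-axis; with |FA| = 28.0, A = (20.66, -27.52). ∠FAP = 79.6° gives AP at 140.3° from the x-axis; with |AP| = 11.9, P = (11.51, -19.92). Then |EP| = |P − E| = 12.57.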